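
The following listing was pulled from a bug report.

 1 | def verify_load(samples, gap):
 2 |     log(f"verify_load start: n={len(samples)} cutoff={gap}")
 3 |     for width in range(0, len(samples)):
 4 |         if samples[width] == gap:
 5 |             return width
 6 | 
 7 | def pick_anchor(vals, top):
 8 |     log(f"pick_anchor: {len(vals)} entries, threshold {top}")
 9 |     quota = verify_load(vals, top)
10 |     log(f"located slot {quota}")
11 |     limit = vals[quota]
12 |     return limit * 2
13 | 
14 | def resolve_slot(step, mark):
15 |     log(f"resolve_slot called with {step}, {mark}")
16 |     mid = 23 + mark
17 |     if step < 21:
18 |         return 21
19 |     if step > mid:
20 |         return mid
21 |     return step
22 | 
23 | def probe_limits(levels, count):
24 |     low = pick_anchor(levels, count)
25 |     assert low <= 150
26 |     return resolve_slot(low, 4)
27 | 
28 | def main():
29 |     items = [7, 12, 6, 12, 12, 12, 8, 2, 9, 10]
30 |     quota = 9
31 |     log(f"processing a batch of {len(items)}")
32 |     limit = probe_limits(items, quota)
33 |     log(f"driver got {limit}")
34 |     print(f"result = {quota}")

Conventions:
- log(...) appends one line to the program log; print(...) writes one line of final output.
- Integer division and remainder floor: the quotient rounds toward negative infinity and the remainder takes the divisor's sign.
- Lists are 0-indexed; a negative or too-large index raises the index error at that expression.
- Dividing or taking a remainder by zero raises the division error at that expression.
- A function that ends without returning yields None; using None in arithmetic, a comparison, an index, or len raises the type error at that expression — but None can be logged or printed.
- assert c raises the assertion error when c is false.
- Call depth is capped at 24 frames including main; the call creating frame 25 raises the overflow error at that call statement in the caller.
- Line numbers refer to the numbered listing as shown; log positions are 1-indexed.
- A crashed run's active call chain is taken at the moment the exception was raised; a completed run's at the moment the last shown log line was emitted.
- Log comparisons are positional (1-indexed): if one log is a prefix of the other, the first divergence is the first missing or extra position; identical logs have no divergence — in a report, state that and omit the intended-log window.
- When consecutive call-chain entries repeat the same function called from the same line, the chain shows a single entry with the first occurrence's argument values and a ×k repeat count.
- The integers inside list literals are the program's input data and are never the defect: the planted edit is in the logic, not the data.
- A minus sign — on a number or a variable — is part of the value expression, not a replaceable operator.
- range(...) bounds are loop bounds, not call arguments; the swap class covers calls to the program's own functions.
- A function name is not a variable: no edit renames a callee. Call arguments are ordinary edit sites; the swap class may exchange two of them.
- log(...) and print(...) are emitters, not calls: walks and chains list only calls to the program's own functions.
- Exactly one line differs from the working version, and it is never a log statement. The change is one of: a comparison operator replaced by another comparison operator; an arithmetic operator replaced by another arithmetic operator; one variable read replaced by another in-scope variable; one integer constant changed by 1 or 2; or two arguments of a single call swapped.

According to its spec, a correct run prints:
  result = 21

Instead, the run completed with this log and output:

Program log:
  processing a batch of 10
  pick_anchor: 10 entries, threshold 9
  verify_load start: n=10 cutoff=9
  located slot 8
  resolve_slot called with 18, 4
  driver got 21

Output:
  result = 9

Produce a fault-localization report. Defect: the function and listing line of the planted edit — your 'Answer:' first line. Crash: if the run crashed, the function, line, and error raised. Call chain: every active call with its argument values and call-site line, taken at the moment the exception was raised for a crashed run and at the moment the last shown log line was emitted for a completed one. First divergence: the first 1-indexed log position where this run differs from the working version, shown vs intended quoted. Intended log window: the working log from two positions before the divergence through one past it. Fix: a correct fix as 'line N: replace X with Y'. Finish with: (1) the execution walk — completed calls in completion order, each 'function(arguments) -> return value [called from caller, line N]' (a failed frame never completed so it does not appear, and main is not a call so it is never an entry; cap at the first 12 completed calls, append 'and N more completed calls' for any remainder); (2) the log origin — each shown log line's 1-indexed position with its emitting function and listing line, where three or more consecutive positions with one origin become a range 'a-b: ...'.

Answer: the defect is in main at line 34.
The tell: Log streams are identical — the defect surfaces only in the printed output.
Call chain: main.
First divergence: none; the two logs match at every position.
Execution walk:
  verify_load([7, 12, 6, 12, 12, 12, 8, 2, 9, 10], 9) -> 8  [called from pick_anchor, line 9]
  pick_anchor([7, 12, 6, 12, 12, 12, 8, 2, 9, 10], 9) -> 18  [called from probe_limits, line 24]
  resolve_slot(18, 4) -> 21  [called from probe_limits, line 26]
  probe_limits([7, 12, 6, 12, 12, 12, 8, 2, 9, 10], 9) -> 21  [called from main, line 32]
Log origins:
  1: from main, line 31
  2: from pick_anchor, line 8
  3: from verify_load, line 2
  4: from pick_anchor, line 10
  5: from resolve_slot, line 15
  6: from main, line 33
A correct fix: line 34: replace `quota` with `limit`.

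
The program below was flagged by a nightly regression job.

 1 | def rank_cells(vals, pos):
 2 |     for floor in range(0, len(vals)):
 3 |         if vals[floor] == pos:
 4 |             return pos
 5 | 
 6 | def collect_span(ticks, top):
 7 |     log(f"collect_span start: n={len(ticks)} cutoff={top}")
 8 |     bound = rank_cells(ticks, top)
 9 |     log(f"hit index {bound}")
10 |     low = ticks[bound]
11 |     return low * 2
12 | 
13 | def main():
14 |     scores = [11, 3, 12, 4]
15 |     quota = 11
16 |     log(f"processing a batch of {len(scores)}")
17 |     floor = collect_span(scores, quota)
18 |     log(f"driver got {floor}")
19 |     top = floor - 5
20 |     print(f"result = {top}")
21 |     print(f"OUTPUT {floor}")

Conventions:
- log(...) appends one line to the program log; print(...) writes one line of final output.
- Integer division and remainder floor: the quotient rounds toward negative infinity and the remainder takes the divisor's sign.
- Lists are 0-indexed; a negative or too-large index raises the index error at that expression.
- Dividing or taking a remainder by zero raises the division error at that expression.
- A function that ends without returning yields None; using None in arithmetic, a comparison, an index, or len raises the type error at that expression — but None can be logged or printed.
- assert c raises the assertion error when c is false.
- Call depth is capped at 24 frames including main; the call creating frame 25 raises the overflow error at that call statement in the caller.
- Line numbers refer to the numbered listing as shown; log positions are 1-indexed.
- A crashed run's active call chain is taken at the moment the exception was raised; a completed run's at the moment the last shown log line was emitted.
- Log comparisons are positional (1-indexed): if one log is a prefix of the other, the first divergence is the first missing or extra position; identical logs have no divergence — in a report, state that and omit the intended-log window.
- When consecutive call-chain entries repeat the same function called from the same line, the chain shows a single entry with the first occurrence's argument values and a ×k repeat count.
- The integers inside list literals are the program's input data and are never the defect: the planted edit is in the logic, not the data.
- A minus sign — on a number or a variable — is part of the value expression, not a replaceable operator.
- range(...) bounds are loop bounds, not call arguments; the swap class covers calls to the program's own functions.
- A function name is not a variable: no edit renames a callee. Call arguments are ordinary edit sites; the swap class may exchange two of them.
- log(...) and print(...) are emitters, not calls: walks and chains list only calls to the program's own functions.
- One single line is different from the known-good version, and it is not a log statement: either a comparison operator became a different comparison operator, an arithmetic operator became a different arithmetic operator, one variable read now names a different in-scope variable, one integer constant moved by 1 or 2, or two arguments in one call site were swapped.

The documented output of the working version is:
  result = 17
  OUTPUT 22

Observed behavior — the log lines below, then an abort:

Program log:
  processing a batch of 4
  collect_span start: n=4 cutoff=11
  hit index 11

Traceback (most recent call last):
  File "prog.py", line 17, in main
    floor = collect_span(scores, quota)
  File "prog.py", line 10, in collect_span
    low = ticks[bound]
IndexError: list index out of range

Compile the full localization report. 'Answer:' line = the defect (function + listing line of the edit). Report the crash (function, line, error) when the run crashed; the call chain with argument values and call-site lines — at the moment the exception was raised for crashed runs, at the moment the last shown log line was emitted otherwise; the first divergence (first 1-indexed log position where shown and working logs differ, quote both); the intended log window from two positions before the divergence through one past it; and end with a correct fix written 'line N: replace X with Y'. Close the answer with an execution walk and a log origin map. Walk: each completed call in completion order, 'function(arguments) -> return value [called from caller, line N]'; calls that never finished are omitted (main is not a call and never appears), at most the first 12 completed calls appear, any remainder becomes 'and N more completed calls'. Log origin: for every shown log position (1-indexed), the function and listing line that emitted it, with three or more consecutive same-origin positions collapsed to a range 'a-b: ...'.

Answer: the defect is in rank_cells at line 4.
Core observation: Log line 3 is where behavior first shows: 'hit index 11' appears instead of 'hit index 0'.
Crash: collect_span, line 10, IndexError.
Call chain: main -> collect_span([11, 3, 12, 4], 11) (called at line 17).
First divergence: position 3 — shown 'hit index 11', intended 'hit index 0'.
Intended log window:
  1: processing a batch of 4
  2: collect_span start: n=4 cutoff=11
  3: hit index 0
  4: driver got 22
Execution walk:
  rank_cells([11, 3, 12, 4], 11) -> 11  [called from collect_span, line 8]
Log origins:
  1: logged in main at line 16
  2: logged in collect_span at line 7
  3: logged in collect_span at line 9
A correct fix: line 4: replace `pos` with `floor`.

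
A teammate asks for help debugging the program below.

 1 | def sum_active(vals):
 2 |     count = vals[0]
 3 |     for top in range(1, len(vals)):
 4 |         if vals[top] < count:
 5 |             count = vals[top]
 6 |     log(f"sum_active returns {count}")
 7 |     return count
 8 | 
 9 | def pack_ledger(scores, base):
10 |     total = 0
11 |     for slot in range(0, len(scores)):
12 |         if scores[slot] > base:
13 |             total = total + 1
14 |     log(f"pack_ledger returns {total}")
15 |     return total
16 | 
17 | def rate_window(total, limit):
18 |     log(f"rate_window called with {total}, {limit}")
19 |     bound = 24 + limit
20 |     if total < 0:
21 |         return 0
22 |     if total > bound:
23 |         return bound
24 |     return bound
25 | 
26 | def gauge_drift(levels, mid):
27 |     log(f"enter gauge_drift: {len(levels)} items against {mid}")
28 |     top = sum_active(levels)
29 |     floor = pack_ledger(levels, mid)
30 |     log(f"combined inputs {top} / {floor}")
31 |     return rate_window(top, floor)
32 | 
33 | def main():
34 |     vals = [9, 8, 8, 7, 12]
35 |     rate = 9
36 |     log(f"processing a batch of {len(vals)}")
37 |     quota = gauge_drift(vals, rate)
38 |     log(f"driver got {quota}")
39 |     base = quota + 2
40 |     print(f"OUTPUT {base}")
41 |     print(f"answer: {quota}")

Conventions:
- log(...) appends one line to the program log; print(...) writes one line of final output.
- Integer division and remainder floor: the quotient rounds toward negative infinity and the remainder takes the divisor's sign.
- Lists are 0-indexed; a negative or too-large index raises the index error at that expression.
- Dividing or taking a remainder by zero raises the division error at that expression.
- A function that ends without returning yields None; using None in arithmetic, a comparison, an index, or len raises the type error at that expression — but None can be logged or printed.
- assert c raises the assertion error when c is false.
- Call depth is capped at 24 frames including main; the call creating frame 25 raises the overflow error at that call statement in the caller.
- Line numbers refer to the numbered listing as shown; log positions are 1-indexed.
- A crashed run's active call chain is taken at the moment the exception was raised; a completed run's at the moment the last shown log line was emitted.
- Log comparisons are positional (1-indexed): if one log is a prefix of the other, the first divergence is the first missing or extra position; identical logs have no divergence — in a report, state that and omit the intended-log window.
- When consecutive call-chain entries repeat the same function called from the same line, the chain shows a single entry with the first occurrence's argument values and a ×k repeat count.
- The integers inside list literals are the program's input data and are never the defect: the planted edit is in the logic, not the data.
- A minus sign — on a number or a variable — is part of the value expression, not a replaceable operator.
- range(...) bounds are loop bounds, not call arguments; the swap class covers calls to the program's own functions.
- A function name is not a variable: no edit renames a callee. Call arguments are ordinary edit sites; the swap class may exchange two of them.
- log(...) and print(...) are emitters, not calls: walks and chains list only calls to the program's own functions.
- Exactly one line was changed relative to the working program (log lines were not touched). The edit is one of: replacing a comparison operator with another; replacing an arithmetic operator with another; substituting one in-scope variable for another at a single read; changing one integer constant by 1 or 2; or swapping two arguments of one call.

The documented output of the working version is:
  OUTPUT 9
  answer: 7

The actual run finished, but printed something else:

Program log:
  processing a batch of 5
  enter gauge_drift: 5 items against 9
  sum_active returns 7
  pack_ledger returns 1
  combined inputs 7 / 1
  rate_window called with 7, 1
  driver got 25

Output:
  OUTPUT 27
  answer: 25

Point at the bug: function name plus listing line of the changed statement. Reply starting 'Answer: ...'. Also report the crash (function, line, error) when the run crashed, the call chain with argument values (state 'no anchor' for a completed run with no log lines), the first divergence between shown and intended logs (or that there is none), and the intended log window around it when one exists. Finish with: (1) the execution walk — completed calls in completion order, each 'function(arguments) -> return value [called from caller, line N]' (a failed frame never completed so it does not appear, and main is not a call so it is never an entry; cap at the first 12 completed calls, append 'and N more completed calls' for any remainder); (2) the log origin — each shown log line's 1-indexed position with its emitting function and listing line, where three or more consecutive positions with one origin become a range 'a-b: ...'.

Answer: the defect is in rate_window at line 24.
Key fact: The earliest visible damage is log position 7 — 'driver got 25' rather than the intended 'driver got 7'.
Call chain: main.
First divergence: position 7; shown 'driver got 25' vs intended 'driver got 7'.
Intended log window:
  5: combined inputs 7 / 1
  6: rate_window called with 7, 1
  7: driver got 7
Execution walk:
  sum_active([9, 8, 8, 7, 12]) -> 7  [called from gauge_drift, line 28]
  pack_ledger([9, 8, 8, 7, 12], 9) -> 1  [called from gauge_drift, line 29]
  rate_window(7, 1) -> 25  [called from gauge_drift, line 31]
  gauge_drift([9, 8, 8, 7, 12], 9) -> 25  [called from main, line 37]
Origin of each log line:
  1: logged in main at line 36
  2: logged in gauge_drift at line 27
  3: logged in sum_active at line 6
  4: logged in pack_ledger at line 14
  5: logged in gauge_drift at line 30
  6: logged in rate_window at line 18
  7: logged in main at line 38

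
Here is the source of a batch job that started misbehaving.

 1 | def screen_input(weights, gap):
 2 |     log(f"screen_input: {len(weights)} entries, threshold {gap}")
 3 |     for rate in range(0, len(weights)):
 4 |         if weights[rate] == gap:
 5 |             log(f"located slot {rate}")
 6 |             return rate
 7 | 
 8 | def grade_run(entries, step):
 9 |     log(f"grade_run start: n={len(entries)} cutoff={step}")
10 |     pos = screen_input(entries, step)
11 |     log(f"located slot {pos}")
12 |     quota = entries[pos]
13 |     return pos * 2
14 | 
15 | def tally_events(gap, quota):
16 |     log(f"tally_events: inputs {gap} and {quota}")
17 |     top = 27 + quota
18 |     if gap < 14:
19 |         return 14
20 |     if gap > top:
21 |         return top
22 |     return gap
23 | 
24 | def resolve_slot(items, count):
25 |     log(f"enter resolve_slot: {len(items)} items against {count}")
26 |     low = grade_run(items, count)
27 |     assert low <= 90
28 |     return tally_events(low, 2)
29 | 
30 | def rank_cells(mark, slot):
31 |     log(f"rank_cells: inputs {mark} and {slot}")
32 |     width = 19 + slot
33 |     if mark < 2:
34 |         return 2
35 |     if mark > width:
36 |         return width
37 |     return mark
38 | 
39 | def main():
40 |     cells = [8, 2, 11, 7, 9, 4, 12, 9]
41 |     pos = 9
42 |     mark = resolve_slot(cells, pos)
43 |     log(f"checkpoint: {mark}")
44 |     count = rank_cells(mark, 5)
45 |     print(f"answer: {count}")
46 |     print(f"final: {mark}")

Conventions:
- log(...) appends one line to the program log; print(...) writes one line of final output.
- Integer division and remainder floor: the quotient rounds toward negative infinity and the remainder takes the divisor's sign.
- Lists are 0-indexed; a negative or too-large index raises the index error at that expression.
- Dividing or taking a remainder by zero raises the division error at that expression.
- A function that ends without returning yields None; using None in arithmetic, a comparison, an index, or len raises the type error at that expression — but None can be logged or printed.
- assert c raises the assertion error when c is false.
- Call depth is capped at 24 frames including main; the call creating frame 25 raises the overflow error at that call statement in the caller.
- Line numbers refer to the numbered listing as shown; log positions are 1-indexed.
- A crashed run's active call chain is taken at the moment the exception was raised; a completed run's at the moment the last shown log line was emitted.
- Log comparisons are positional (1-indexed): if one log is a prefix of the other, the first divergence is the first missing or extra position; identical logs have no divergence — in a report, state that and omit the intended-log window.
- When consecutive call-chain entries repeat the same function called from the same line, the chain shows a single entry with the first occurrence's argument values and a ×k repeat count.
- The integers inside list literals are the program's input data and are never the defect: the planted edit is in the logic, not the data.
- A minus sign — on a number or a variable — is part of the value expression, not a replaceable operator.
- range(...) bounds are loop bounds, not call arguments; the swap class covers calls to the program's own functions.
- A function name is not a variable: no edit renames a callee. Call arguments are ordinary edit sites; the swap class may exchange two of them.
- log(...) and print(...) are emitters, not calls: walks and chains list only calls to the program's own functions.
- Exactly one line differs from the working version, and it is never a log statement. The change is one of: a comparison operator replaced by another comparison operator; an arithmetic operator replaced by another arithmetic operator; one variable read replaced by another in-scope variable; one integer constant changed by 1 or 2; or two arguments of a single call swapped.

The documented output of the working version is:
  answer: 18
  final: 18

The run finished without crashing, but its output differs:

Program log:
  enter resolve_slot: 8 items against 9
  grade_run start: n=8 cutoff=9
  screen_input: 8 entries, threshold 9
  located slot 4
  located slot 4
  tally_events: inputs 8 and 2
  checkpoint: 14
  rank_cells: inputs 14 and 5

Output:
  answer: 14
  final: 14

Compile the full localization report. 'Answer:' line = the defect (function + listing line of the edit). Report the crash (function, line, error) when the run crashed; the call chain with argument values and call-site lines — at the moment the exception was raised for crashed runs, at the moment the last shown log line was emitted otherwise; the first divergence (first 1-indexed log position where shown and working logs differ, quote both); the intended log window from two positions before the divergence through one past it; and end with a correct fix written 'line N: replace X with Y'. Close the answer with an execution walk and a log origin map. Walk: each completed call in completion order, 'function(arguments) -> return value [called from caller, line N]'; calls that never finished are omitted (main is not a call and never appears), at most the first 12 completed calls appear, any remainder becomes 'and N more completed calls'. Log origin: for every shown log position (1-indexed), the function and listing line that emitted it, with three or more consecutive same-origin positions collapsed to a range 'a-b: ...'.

Answer: the defect is in grade_run at line 13.
Core observation: Log line 6 is where behavior first shows: 'tally_events: inputs 8 and 2' appears instead of 'tally_events: inputs 18 and 2'.
Call chain: main -> rank_cells(14, 5) (called at line 44).
First divergence: position 6 — the shown line 'tally_events: inputs 8 and 2' should read 'tally_events: inputs 18 and 2'.
Intended log window:
  4: located slot 4
  5: located slot 4
  6: tally_events: inputs 18 and 2
  7: checkpoint: 18
Execution walk:
  screen_input([8, 2, 11, 7, 9, 4, 12, 9], 9) -> 4  [called from grade_run, line 10]
  grade_run([8, 2, 11, 7, 9, 4, 12, 9], 9) -> 8  [called from resolve_slot, line 26]
  tally_events(8, 2) -> 14  [called from resolve_slot, line 28]
  resolve_slot([8, 2, 11, 7, 9, 4, 12, 9], 9) -> 14  [called from main, line 42]
  rank_cells(14, 5) -> 14  [called from main, line 44]
Log origins:
  1 — resolve_slot, line 25
  2 — grade_run, line 9
  3 — screen_input, line 2
  4 — screen_input, line 5
  5 — grade_run, line 11
  6 — tally_events, line 16
  7 — main, line 43
  8 — rank_cells, line 31
A correct fix: line 13: replace `pos` with `quota`.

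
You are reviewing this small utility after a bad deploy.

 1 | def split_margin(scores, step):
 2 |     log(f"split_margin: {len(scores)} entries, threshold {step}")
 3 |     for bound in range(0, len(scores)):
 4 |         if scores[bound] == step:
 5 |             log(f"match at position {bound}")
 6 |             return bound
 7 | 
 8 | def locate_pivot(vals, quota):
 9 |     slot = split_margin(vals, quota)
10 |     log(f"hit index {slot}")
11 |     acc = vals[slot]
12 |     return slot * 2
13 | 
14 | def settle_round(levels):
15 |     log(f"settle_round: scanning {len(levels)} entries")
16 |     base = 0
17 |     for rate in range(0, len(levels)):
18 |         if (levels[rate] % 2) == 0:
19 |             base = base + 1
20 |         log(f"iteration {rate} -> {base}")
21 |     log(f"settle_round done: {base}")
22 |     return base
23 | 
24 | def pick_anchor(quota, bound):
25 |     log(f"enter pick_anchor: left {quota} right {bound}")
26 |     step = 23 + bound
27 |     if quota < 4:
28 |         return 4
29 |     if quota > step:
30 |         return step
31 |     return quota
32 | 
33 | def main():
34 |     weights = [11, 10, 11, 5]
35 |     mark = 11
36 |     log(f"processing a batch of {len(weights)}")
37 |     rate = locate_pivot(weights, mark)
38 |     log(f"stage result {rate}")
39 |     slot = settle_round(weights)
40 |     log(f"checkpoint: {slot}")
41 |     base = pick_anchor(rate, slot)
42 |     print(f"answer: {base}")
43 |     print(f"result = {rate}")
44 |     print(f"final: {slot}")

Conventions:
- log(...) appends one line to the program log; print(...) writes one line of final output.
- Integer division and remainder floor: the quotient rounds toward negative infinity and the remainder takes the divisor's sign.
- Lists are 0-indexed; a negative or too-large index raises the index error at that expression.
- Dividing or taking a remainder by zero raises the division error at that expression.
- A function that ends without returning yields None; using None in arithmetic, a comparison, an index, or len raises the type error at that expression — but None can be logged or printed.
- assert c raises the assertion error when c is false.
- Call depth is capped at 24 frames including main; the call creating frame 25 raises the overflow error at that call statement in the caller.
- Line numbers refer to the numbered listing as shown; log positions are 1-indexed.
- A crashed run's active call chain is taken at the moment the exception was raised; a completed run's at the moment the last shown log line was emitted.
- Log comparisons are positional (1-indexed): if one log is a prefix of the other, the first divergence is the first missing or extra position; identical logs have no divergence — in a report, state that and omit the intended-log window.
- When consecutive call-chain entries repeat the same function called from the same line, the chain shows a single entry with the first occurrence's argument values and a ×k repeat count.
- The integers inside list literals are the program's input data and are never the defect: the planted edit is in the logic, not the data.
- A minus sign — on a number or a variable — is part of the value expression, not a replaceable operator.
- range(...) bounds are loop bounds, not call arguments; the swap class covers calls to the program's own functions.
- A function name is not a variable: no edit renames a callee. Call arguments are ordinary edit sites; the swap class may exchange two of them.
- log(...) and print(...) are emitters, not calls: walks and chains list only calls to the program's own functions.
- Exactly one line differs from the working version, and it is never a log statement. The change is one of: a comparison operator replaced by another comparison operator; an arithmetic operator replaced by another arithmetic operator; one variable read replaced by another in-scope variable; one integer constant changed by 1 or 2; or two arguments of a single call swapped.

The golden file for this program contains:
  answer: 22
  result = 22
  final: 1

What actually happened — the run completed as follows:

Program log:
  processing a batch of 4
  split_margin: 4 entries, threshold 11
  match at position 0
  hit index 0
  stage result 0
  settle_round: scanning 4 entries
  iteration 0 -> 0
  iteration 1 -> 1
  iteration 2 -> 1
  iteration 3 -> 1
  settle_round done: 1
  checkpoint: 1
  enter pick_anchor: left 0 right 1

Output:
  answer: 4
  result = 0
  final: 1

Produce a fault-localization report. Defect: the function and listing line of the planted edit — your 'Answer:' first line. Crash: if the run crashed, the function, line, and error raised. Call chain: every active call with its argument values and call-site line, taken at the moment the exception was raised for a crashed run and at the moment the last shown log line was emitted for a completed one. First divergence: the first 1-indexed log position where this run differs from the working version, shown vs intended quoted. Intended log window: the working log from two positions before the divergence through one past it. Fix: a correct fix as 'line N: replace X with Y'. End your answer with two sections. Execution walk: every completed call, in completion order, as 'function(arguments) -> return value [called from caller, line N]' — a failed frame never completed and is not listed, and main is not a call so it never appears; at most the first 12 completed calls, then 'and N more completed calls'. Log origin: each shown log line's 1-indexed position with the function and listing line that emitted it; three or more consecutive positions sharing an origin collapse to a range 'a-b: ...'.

Answer: the defect is in locate_pivot at line 12.
The tell: Everything matches until log position 5, which reads 'stage result 0' in place of 'stage result 22'.
Call chain: main -> pick_anchor(0, 1) (called at line 41).
First divergence: at position 5 the run shows 'stage result 0' where the working version logs 'stage result 22'.
Intended log window:
  3: match at position 0
  4: hit index 0
  5: stage result 22
  6: settle_round: scanning 4 entries
Execution walk:
  split_margin([11, 10, 11, 5], 11) -> 0  [called from locate_pivot, line 9]
  locate_pivot([11, 10, 11, 5], 11) -> 0  [called from main, line 37]
  settle_round([11, 10, 11, 5]) -> 1  [called from main, line 39]
  pick_anchor(0, 1) -> 4  [called from main, line 41]
Origin of each log line:
  1: logged in main at line 36
  2: logged in split_margin at line 2
  3: logged in split_margin at line 5
  4: logged in locate_pivot at line 10
  5: logged in main at line 38
  6: logged in settle_round at line 15
  7-10: logged in settle_round at line 20
  11: logged in settle_round at line 21
  12: logged in main at line 40
  13: logged in pick_anchor at line 25
A correct fix: line 12: replace `slot` with `acc`.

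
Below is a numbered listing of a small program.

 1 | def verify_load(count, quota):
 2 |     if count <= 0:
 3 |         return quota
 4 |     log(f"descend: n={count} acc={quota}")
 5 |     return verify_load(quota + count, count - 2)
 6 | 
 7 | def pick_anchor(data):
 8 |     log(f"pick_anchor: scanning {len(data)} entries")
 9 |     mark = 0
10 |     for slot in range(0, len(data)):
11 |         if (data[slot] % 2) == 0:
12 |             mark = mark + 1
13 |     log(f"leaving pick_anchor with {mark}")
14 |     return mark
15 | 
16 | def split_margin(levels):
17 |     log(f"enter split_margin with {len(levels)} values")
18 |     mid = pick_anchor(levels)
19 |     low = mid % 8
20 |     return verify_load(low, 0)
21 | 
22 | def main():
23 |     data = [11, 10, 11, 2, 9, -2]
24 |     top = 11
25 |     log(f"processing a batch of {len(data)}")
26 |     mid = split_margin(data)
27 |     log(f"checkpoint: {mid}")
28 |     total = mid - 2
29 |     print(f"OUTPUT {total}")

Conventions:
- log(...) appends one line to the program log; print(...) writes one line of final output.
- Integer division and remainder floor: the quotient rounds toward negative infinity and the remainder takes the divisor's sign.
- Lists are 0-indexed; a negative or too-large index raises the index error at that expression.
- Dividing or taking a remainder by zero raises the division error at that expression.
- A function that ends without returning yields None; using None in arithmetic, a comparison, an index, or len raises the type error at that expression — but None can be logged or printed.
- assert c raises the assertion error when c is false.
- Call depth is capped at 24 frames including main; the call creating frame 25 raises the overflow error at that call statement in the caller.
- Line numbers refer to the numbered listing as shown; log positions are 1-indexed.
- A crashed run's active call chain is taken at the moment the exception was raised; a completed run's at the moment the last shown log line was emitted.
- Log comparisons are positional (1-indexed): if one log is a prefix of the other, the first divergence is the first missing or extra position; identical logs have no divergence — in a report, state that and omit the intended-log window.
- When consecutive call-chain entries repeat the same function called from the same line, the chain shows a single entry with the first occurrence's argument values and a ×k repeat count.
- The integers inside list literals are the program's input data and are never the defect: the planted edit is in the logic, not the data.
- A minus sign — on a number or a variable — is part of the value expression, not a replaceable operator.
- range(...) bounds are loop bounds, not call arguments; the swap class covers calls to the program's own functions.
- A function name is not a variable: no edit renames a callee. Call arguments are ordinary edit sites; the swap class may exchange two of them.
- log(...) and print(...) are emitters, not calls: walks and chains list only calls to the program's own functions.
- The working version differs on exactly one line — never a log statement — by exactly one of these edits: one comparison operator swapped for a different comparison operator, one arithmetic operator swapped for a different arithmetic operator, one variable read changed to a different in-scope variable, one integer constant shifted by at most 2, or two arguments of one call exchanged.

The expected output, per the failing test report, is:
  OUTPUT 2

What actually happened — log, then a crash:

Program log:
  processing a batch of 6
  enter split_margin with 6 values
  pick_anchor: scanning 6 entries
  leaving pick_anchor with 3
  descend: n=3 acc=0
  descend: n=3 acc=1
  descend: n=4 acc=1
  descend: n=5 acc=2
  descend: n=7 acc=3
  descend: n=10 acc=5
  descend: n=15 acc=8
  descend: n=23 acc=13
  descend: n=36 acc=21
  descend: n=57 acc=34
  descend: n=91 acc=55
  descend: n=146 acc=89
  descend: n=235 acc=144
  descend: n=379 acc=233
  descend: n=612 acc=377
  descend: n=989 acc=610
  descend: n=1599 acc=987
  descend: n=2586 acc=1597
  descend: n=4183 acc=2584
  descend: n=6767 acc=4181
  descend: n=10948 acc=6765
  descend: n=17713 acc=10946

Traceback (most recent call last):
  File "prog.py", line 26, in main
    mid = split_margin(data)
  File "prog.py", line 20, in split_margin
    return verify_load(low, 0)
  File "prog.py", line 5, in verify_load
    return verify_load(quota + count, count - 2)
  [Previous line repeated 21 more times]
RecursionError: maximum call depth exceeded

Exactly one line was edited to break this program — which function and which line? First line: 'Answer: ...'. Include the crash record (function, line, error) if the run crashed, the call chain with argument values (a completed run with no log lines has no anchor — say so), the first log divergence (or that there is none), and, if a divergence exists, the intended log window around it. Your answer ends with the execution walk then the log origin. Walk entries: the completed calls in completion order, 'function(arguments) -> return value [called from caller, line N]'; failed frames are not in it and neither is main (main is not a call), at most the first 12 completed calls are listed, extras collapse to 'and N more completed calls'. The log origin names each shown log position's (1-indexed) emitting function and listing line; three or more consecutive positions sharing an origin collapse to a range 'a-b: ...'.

Answer: the defect is in verify_load at line 5.
The tell: At log position 6 the runs split — shown 'descend: n=3 acc=1', but the working version logs 'descend: n=1 acc=3'.
Crash: verify_load, line 5, RecursionError.
Call chain: main -> split_margin([11, 10, 11, 2, 9, -2]) (called at line 26) -> verify_load(3, 0) (called at line 20) -> verify_load(3, 1) (called at line 5) ×21.
First divergence: at position 6 the run shows 'descend: n=3 acc=1' where the working version logs 'descend: n=1 acc=3'.
Intended log window:
  4: leaving pick_anchor with 3
  5: descend: n=3 acc=0
  6: descend: n=1 acc=3
  7: checkpoint: 4
Execution walk:
  pick_anchor([11, 10, 11, 2, 9, -2]) -> 3  [called from split_margin, line 18]
Log line origins:
  1 — main, line 25
  2 — split_margin, line 17
  3 — pick_anchor, line 8
  4 — pick_anchor, line 13
  5-26 — verify_load, line 4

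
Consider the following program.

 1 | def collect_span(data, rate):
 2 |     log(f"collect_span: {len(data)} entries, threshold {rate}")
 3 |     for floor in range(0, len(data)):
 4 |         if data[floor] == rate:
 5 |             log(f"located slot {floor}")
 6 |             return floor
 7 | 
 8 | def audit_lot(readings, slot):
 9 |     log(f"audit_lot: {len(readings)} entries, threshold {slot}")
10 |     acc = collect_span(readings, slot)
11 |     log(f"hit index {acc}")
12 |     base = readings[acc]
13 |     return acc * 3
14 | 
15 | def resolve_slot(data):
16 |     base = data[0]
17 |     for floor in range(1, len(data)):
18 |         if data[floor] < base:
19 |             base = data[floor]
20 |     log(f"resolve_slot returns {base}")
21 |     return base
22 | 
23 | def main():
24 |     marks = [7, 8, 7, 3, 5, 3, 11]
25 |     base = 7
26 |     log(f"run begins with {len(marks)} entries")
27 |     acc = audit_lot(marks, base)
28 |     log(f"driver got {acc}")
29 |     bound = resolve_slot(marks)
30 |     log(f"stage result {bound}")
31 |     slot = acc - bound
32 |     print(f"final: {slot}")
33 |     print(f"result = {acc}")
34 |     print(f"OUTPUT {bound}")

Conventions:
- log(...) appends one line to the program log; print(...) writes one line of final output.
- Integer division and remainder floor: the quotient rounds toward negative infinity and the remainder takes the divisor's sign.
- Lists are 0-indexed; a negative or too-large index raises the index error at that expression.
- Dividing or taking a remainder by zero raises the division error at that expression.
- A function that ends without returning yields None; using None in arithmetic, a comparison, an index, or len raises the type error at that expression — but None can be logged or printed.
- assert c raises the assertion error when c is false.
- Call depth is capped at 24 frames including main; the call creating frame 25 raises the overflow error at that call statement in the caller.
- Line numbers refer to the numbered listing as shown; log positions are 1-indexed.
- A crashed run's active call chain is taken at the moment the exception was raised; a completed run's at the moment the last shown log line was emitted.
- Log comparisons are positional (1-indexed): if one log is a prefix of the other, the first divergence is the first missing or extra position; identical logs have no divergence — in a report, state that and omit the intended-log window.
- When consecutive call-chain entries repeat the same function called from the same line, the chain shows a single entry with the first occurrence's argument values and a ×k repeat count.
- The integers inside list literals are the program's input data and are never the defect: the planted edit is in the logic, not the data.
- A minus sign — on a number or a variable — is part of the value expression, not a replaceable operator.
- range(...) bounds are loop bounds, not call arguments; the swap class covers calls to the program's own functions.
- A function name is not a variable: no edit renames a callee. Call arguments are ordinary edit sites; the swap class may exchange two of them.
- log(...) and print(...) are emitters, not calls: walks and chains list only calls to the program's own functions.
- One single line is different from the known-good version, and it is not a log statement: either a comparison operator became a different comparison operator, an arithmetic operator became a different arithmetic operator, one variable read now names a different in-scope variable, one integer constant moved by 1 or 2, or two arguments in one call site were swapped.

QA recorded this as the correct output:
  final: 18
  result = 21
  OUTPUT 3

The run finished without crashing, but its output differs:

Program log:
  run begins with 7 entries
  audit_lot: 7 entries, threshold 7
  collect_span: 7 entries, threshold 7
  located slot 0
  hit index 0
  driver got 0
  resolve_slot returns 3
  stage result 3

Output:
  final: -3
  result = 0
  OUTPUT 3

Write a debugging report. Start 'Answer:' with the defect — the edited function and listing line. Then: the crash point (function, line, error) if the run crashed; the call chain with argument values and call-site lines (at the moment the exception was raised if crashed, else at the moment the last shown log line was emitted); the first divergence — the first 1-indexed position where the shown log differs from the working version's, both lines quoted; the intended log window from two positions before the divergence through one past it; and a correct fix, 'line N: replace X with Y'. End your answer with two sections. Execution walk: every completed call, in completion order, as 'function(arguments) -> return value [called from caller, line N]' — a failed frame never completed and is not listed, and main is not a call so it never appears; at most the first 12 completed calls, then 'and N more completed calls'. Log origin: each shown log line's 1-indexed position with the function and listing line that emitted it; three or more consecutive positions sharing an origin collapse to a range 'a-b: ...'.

Answer: the defect is in audit_lot at line 13.
Key observation: At log position 6 the runs split — shown 'driver got 0', but the working version logs 'driver got 21'.
Call chain: main.
First divergence: at position 6 the run shows 'driver got 0' where the working version logs 'driver got 21'.
Intended log window:
  4: located slot 0
  5: hit index 0
  6: driver got 21
  7: resolve_slot returns 3
Execution walk:
  collect_span([7, 8, 7, 3, 5, 3, 11], 7) -> 0  [called from audit_lot, line 10]
  audit_lot([7, 8, 7, 3, 5, 3, 11], 7) -> 0  [called from main, line 27]
  resolve_slot([7, 8, 7, 3, 5, 3, 11]) -> 3  [called from main, line 29]
Log origins:
  1 — main, line 26
  2 — audit_lot, line 9
  3 — collect_span, line 2
  4 — collect_span, line 5
  5 — audit_lot, line 11
  6 — main, line 28
  7 — resolve_slot, line 20
  8 — main, line 30
A correct fix: line 13: replace `acc` with `base`.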